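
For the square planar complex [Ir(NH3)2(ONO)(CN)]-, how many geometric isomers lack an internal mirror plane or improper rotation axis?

In a square planar complex each vertex has one trans partner and two cis neighbours.
There are 2 geometric isomers: NH3 cis; NH3 trans.
Each arrangement has an internal mirror plane or centre of symmetry, so none is chiral.

0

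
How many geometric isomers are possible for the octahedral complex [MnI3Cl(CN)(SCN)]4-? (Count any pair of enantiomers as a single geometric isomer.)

4

The six octahedral sites form three mutually perpendicular trans pairs.
There are 4 geometric isomers: I mer (3 arrangements); I fac (chiral).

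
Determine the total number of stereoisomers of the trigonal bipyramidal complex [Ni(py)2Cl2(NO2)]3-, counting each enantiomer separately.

6

A trigonal bipyramid has two axial and three equatorial sites, which are chemically inequivalent.
Systematic enumeration (placing each ligand type in turn and discarding arrangements equivalent by rotation or reflection) gives 5 geometric isomers.
One of these lacks any improper symmetry element and so occurs as an enantiomeric pair, giving 5 + 1 = 6 stereoisomers in total.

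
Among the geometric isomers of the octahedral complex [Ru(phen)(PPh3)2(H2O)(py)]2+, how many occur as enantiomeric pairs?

Each phen is bidentate and must span two cis positions.
Systematic placement gives 4 geometric isomers: PPh3 cis (3 arrangements, 2 chiral); PPh3 trans.
Of these, 2 lack any improper symmetry element and so occur as enantiomeric pairs, giving 4 + 2 = 6 stereoisomers in total.

2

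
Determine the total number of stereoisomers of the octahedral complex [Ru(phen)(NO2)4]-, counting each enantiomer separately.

1

In an octahedral complex each vertex has one trans partner and four cis neighbours.
Each phen is bidentate and must span two cis positions.
Only one geometric arrangement is possible.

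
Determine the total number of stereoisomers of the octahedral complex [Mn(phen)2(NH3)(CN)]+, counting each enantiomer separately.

3

Each phen is bidentate and must span two cis positions.
There are 2 geometric isomers: NH3 and CN mutually trans; NH3 and CN mutually cis (chiral).
One of these lacks any improper symmetry element and so occurs as an enantiomeric pair, giving 2 + 1 = 3 stereoisomers in total.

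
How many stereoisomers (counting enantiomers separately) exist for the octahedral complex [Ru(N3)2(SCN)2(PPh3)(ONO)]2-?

An octahedron has six vertices in three trans pairs; every non-trans pair is cis.
The distinct arrangements are (6 in all): N3 trans, SCN trans; N3 trans, SCN cis; N3 cis, SCN trans; N3 cis, SCN cis (3 arrangements, 2 chiral).
Of these, 2 lack any improper symmetry element and so occur as enantiomeric pairs, giving 6 + 2 = 8 stereoisomers in total.

8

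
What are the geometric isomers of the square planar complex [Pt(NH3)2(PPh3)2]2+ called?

There are 2 geometric isomers: NH3 cis; NH3 trans.

cis and trans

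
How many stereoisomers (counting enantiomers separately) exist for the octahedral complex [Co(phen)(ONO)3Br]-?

In an octahedral complex each vertex has one trans partner and four cis neighbours.
Each phen is bidentate and must span two cis positions.
Working through the distinct placements yields 2 geometric isomers: ONO fac; ONO mer.
Each arrangement has an internal mirror plane or centre of symmetry, so none is chiral.

2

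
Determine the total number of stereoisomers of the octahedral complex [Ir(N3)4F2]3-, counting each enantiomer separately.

2

In an octahedral complex each vertex has one trans partner and four cis neighbours.
There are 2 geometric isomers: F trans; F cis.
Each arrangement has an internal mirror plane or centre of symmetry, so none is chiral.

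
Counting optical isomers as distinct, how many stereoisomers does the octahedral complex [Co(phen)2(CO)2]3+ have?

3

Each phen is bidentate and must span two cis positions.
Systematic placement gives 2 geometric isomers: CO trans; CO cis (chiral).
One of these lacks any improper symmetry element and so occurs as an enantiomeric pair, giving 2 + 1 = 3 stereoisomers in total.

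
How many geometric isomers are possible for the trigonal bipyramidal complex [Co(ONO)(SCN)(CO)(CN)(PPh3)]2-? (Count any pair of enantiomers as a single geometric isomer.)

Systematic enumeration (placing each ligand type in turn and discarding arrangements equivalent by rotation or reflection) gives 10 geometric isomers.

10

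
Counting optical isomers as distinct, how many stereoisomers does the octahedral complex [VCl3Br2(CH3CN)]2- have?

3

In an octahedral complex each vertex has one trans partner and four cis neighbours.
The distinct arrangements are (3 in all): Cl mer, Br trans; Cl mer, Br cis; Cl fac, Br cis.
Each arrangement has an internal mirror plane or centre of symmetry, so none is chiral.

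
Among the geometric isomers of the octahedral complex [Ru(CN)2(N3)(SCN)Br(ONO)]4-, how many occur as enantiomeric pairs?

The six octahedral sites form three mutually perpendicular trans pairs.
Placing the ligands in turn and identifying arrangements related by rotation or reflection leaves 9 distinct geometric isomers.
Of these, 6 lack any improper symmetry element and so occur as enantiomeric pairs, giving 9 + 6 = 15 stereoisomers in total.

6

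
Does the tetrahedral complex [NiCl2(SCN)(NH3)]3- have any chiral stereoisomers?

no

All four vertices of a tetrahedron are equivalent and mutually adjacent, so cis/trans isomerism cannot arise.
Only one geometric arrangement is possible.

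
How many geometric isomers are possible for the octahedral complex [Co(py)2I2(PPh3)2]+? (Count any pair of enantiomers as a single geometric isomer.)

In an octahedral complex each vertex has one trans partner and four cis neighbours.
The distinct arrangements are (5 in all): py trans, I trans, PPh3 trans; py cis, I trans, PPh3 cis; py trans, I cis, PPh3 cis; py cis, I cis, PPh3 cis (chiral); py cis, I cis, PPh3 trans.

5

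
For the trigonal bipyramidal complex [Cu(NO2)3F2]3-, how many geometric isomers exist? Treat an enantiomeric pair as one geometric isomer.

3

A trigonal bipyramid has two axial and three equatorial sites, which are chemically inequivalent.
Working through the distinct placements yields 3 geometric isomers: F both axial; F one axial, one equatorial; F both equatorial.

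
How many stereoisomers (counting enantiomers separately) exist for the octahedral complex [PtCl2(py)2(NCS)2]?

The six octahedral sites form three mutually perpendicular trans pairs.
Systematic placement gives 5 geometric isomers: Cl trans, py trans, NCS trans; Cl trans, py cis, NCS cis; Cl cis, py trans, NCS cis; Cl cis, py cis, NCS cis (chiral); Cl cis, py cis, NCS trans.
One of these lacks any improper symmetry element and so occurs as an enantiomeric pair, giving 5 + 1 = 6 stereoisomers in total.

6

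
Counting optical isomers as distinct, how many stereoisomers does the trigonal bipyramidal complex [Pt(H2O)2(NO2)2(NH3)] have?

6

A trigonal bipyramid has two axial and three equatorial sites, which are chemically inequivalent.
Exhaustive case analysis gives 5 geometric isomers.
One of these lacks any improper symmetry element and so occurs as an enantiomeric pair, giving 5 + 1 = 6 stereoisomers in total.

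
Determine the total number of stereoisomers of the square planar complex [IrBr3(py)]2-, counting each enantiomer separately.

1

In a square planar complex each vertex has one trans partner and two cis neighbours.
Only one geometric arrangement is possible.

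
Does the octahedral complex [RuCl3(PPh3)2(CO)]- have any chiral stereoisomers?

no

In an octahedral complex each vertex has one trans partner and four cis neighbours.
The distinct arrangements are (3 in all): Cl mer, PPh3 trans; Cl fac, PPh3 cis; Cl mer, PPh3 cis.
Each arrangement has an internal mirror plane or centre of symmetry, so none is chiral.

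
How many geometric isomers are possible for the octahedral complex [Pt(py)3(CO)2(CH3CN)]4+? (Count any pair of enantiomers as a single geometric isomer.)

3

In an octahedral complex each vertex has one trans partner and four cis neighbours.
Working through the distinct placements yields 3 geometric isomers: py mer, CO cis; py mer, CO trans; py fac, CO cis.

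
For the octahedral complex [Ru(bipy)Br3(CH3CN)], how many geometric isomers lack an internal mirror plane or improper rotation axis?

0

An octahedron has six vertices in three trans pairs; every non-trans pair is cis.
Each bipy is bidentate and must span two cis positions.
The distinct arrangements are (2 in all): Br mer; Br fac.
Each arrangement has an internal mirror plane or centre of symmetry, so none is chiral.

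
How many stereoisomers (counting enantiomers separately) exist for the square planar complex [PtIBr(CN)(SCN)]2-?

3

A square has two trans pairs of vertices; adjacent vertices are cis.
Systematic placement gives 3 geometric isomers: (Br/I trans, CN/SCN trans); (Br/SCN trans, CN/I trans); (Br/CN trans, I/SCN trans).
Each arrangement has an internal mirror plane or centre of symmetry, so none is chiral.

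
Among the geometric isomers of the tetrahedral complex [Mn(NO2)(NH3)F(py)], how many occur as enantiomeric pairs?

1

All four vertices of a tetrahedron are equivalent and mutually adjacent, so cis/trans isomerism cannot arise.
Only one geometric arrangement is possible; it has no improper symmetry element, so it exists as a pair of enantiomers (2 stereoisomers).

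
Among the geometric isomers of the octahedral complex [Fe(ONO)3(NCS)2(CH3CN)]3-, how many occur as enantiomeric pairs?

In an octahedral complex each vertex has one trans partner and four cis neighbours.
The distinct arrangements are (3 in all): ONO mer, NCS cis; ONO mer, NCS trans; ONO fac, NCS cis.
Each arrangement has an internal mirror plane or centre of symmetry, so none is chiral.

0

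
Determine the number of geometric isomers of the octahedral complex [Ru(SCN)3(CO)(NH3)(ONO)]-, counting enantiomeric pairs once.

4

An octahedron has six vertices in three trans pairs; every non-trans pair is cis.
The distinct arrangements are (4 in all): SCN mer (3 arrangements); SCN fac (chiral).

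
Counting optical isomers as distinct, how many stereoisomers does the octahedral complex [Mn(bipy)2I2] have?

In an octahedral complex each vertex has one trans partner and four cis neighbours.
Each bipy is bidentate and must span two cis positions.
The distinct arrangements are (2 in all): I trans; I cis (chiral).
One of these lacks any improper symmetry element and so occurs as an enantiomeric pair, giving 2 + 1 = 3 stereoisomers in total.

3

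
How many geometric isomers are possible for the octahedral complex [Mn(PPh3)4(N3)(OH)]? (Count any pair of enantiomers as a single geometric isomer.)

2

The six octahedral sites form three mutually perpendicular trans pairs.
Working through the distinct placements yields 2 geometric isomers: N3 and OH mutually trans; N3 and OH mutually cis.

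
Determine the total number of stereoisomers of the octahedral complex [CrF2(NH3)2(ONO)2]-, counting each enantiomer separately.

The six octahedral sites form three mutually perpendicular trans pairs.
Working through the distinct placements yields 5 geometric isomers: F trans, NH3 trans, ONO trans; F trans, NH3 cis, ONO cis; F cis, NH3 cis, ONO trans; F cis, NH3 cis, ONO cis (chiral); F cis, NH3 trans, ONO cis.
One of these lacks any improper symmetry element and so occurs as an enantiomeric pair, giving 5 + 1 = 6 stereoisomers in total.

6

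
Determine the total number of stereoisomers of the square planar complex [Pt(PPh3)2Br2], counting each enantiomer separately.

In a square planar complex each vertex has one trans partner and two cis neighbours.
Systematic placement gives 2 geometric isomers: PPh3 cis; PPh3 trans.
Each arrangement has an internal mirror plane or centre of symmetry, so none is chiral.

2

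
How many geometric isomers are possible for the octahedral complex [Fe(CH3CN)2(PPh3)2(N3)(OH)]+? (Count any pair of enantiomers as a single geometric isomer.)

In an octahedral complex each vertex has one trans partner and four cis neighbours.
Systematic placement gives 6 geometric isomers: CH3CN trans, PPh3 trans; CH3CN trans, PPh3 cis; CH3CN cis, PPh3 trans; CH3CN cis, PPh3 cis (3 arrangements, 2 chiral).

6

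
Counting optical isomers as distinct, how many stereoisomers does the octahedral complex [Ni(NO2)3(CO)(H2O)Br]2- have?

5

The six octahedral sites form three mutually perpendicular trans pairs.
Systematic placement gives 4 geometric isomers: NO2 mer (3 arrangements); NO2 fac (chiral).
One of these lacks any improper symmetry element and so occurs as an enantiomeric pair, giving 4 + 1 = 5 stereoisomers in total.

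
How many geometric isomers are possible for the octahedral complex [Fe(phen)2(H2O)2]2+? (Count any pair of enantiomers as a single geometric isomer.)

An octahedron has six vertices in three trans pairs; every non-trans pair is cis.
Each phen is bidentate and must span two cis positions.
Working through the distinct placements yields 2 geometric isomers: H2O trans; H2O cis (chiral).

2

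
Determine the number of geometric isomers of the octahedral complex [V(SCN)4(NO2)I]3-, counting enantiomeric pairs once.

2

In an octahedral complex each vertex has one trans partner and four cis neighbours.
The distinct arrangements are (2 in all): NO2 and I mutually trans; NO2 and I mutually cis.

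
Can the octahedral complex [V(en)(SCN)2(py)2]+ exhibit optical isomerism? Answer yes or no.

An octahedron has six vertices in three trans pairs; every non-trans pair is cis.
Each en is bidentate and must span two cis positions.
There are 3 geometric isomers: SCN trans, py cis; SCN cis, py trans; SCN cis, py cis (chiral).
One of these lacks any improper symmetry element and so occurs as an enantiomeric pair, giving 3 + 1 = 4 stereoisomers in total.

yes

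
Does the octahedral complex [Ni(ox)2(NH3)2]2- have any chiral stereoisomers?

The six octahedral sites form three mutually perpendicular trans pairs.
Each ox is bidentate and must span two cis positions.
Systematic placement gives 2 geometric isomers: NH3 trans; NH3 cis (chiral).
One of these lacks any improper symmetry element and so occurs as an enantiomeric pair, giving 2 + 1 = 3 stereoisomers in total.

yes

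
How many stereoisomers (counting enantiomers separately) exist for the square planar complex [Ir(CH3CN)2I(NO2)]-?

2

A square has two trans pairs of vertices; adjacent vertices are cis.
There are 2 geometric isomers: CH3CN cis; CH3CN trans.
Each arrangement has an internal mirror plane or centre of symmetry, so none is chiral.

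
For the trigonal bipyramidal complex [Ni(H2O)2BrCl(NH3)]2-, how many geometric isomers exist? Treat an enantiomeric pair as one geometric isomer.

7

Placing the ligands in turn and identifying arrangements related by rotation or reflection leaves 7 distinct geometric isomers.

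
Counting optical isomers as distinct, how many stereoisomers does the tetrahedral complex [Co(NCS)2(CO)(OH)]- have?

1

All four vertices of a tetrahedron are equivalent and mutually adjacent, so cis/trans isomerism cannot arise.
Only one geometric arrangement is possible.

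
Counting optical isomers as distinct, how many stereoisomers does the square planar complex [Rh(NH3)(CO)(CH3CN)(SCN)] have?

3

There are 3 geometric isomers: (CH3CN/NH3 trans, CO/SCN trans); (CH3CN/SCN trans, CO/NH3 trans); (CH3CN/CO trans, NH3/SCN trans).
Each arrangement has an internal mirror plane or centre of symmetry, so none is chiral.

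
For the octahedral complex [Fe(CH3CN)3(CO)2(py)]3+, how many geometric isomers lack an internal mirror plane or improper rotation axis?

In an octahedral complex each vertex has one trans partner and four cis neighbours.
The distinct arrangements are (3 in all): CH3CN mer, CO cis; CH3CN mer, CO trans; CH3CN fac, CO cis.
Each arrangement has an internal mirror plane or centre of symmetry, so none is chiral.

0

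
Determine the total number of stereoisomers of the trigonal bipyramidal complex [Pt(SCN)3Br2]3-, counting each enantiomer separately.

In a trigonal bipyramid the two axial positions differ from the three equatorial ones.
The distinct arrangements are (3 in all): Br both axial; Br one axial, one equatorial; Br both equatorial.
Each arrangement has an internal mirror plane or centre of symmetry, so none is chiral.

3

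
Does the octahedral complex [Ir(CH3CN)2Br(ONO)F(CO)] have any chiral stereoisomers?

yes

Exhaustive case analysis gives 9 geometric isomers.
Of these, 6 lack any improper symmetry element and so occur as enantiomeric pairs, giving 9 + 6 = 15 stereoisomers in total.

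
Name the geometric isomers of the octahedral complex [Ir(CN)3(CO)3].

Working through the distinct placements yields 2 geometric isomers: CN mer; CN fac.

fac and mer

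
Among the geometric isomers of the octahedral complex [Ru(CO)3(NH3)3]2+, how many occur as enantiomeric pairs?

0

An octahedron has six vertices in three trans pairs; every non-trans pair is cis.
The distinct arrangements are (2 in all): CO mer; CO fac.
Each arrangement has an internal mirror plane or centre of symmetry, so none is chiral.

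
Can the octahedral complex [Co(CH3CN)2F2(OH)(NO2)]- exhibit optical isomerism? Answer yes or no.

The six octahedral sites form three mutually perpendicular trans pairs.
Working through the distinct placements yields 6 geometric isomers: CH3CN trans, F trans; CH3CN trans, F cis; CH3CN cis, F cis (3 arrangements, 2 chiral); CH3CN cis, F trans.
Of these, 2 lack any improper symmetry element and so occur as enantiomeric pairs, giving 6 + 2 = 8 stereoisomers in total.

yes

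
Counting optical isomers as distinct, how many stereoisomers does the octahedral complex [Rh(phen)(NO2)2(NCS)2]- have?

4

An octahedron has six vertices in three trans pairs; every non-trans pair is cis.
Each phen is bidentate and must span two cis positions.
Systematic placement gives 3 geometric isomers: NO2 cis, NCS trans; NO2 cis, NCS cis (chiral); NO2 trans, NCS cis.
One of these lacks any improper symmetry element and so occurs as an enantiomeric pair, giving 3 + 1 = 4 stereoisomers in total.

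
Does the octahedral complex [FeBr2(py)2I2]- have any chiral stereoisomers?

In an octahedral complex each vertex has one trans partner and four cis neighbours.
Working through the distinct placements yields 5 geometric isomers: Br trans, py trans, I trans; Br trans, py cis, I cis; Br cis, py trans, I cis; Br cis, py cis, I cis (chiral); Br cis, py cis, I trans.
One of these lacks any improper symmetry element and so occurs as an enantiomeric pair, giving 5 + 1 = 6 stereoisomers in total.

yes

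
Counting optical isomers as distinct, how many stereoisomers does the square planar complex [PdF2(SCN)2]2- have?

The distinct arrangements are (2 in all): F cis; F trans.
Each arrangement has an internal mirror plane or centre of symmetry, so none is chiral.

2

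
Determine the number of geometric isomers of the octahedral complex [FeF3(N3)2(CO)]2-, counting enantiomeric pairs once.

3

An octahedron has six vertices in three trans pairs; every non-trans pair is cis.
Working through the distinct placements yields 3 geometric isomers: F mer, N3 trans; F fac, N3 cis; F mer, N3 cis.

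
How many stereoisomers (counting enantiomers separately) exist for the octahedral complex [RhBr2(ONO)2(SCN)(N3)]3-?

8

In an octahedral complex each vertex has one trans partner and four cis neighbours.
There are 6 geometric isomers: Br trans, ONO cis; Br trans, ONO trans; Br cis, ONO cis (3 arrangements, 2 chiral); Br cis, ONO trans.
Of these, 2 lack any improper symmetry element and so occur as enantiomeric pairs, giving 6 + 2 = 8 stereoisomers in total.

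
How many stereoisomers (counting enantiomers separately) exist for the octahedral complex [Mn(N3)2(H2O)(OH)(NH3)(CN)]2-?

In an octahedral complex each vertex has one trans partner and four cis neighbours.
Placing the ligands in turn and identifying arrangements related by rotation or reflection leaves 9 distinct geometric isomers.
Of these, 6 lack any improper symmetry element and so occur as enantiomeric pairs, giving 9 + 6 = 15 stereoisomers in total.

15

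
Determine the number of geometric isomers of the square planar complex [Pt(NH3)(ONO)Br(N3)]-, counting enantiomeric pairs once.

3

Working through the distinct placements yields 3 geometric isomers: (Br/NH3 trans, N3/ONO trans); (Br/ONO trans, N3/NH3 trans); (Br/N3 trans, NH3/ONO trans).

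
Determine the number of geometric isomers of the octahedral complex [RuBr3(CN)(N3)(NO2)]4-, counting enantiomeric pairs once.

4

The six octahedral sites form three mutually perpendicular trans pairs.
The distinct arrangements are (4 in all): Br mer (3 arrangements); Br fac (chiral).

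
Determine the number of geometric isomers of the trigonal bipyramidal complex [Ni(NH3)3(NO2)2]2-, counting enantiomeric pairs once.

3

A trigonal bipyramid has two axial and three equatorial sites, which are chemically inequivalent.
Systematic placement gives 3 geometric isomers: NO2 both equatorial; NO2 one axial, one equatorial; NO2 both axial.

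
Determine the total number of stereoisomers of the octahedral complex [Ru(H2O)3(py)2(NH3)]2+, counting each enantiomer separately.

3

There are 3 geometric isomers: H2O mer, py trans; H2O mer, py cis; H2O fac, py cis.
Each arrangement has an internal mirror plane or centre of symmetry, so none is chiral.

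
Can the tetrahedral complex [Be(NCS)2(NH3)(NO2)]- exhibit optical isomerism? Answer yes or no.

no

Only one geometric arrangement is possible.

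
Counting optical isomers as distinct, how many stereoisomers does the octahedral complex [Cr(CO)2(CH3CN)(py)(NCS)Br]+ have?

The six octahedral sites form three mutually perpendicular trans pairs.
Systematic enumeration (placing each ligand type in turn and discarding arrangements equivalent by rotation or reflection) gives 9 geometric isomers.
Of these, 6 lack any improper symmetry element and so occur as enantiomeric pairs, giving 9 + 6 = 15 stereoisomers in total.

15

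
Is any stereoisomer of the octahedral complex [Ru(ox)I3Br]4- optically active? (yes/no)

no

An octahedron has six vertices in three trans pairs; every non-trans pair is cis.
Each ox is bidentate and must span two cis positions.
Working through the distinct placements yields 2 geometric isomers: I fac; I mer.
Each arrangement has an internal mirror plane or centre of symmetry, so none is chiral.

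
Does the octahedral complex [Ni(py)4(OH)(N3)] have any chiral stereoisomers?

no

In an octahedral complex each vertex has one trans partner and four cis neighbours.
There are 2 geometric isomers: OH and N3 mutually trans; OH and N3 mutually cis.
Each arrangement has an internal mirror plane or centre of symmetry, so none is chiral.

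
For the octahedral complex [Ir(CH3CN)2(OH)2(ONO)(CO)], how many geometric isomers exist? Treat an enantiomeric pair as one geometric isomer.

The six octahedral sites form three mutually perpendicular trans pairs.
Systematic placement gives 6 geometric isomers: CH3CN trans, OH cis; CH3CN trans, OH trans; CH3CN cis, OH cis (3 arrangements, 2 chiral); CH3CN cis, OH trans.

6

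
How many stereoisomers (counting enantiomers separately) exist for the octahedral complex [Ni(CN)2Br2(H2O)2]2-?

The six octahedral sites form three mutually perpendicular trans pairs.
Working through the distinct placements yields 5 geometric isomers: CN trans, Br trans, H2O trans; CN cis, Br trans, H2O cis; CN cis, Br cis, H2O trans; CN cis, Br cis, H2O cis (chiral); CN trans, Br cis, H2O cis.
One of these lacks any improper symmetry element and so occurs as an enantiomeric pair, giving 5 + 1 = 6 stereoisomers in total.

6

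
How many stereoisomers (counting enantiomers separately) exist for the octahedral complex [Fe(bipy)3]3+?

In an octahedral complex each vertex has one trans partner and four cis neighbours.
Each bipy is bidentate and must span two cis positions.
Only one geometric arrangement is possible; it has no improper symmetry element, so it exists as a pair of enantiomers (2 stereoisomers).

2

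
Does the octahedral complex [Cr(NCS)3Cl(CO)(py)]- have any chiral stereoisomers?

Working through the distinct placements yields 4 geometric isomers: NCS mer (3 arrangements); NCS fac (chiral).
One of these lacks any improper symmetry element and so occurs as an enantiomeric pair, giving 4 + 1 = 5 stereoisomers in total.

yes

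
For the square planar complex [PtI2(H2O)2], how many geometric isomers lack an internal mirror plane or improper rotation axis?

A square has two trans pairs of vertices; adjacent vertices are cis.
The distinct arrangements are (2 in all): I cis; I trans.
Each arrangement has an internal mirror plane or centre of symmetry, so none is chiral.

0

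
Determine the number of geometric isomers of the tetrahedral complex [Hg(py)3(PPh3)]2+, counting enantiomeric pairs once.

1

All four vertices of a tetrahedron are equivalent and mutually adjacent, so cis/trans isomerism cannot arise.
Only one geometric arrangement is possible.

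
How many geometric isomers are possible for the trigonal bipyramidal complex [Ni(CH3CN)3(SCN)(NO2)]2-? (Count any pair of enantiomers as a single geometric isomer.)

In a trigonal bipyramid the two axial positions differ from the three equatorial ones.
The distinct arrangements are (4 in all): SCN equatorial, NO2 equatorial; SCN equatorial, NO2 axial; SCN axial, NO2 equatorial; SCN axial, NO2 axial.

4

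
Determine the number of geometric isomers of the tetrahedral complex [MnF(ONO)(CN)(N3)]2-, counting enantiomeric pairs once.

1

All four vertices of a tetrahedron are equivalent and mutually adjacent, so cis/trans isomerism cannot arise.
Only one geometric arrangement is possible; it has no improper symmetry element, so it exists as a pair of enantiomers (2 stereoisomers).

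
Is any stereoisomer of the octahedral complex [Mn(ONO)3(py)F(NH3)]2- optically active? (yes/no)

The six octahedral sites form three mutually perpendicular trans pairs.
The distinct arrangements are (4 in all): ONO mer (3 arrangements); ONO fac (chiral).
One of these lacks any improper symmetry element and so occurs as an enantiomeric pair, giving 4 + 1 = 5 stereoisomers in total.

yes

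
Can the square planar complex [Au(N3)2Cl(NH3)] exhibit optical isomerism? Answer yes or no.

In a square planar complex each vertex has one trans partner and two cis neighbours.
There are 2 geometric isomers: N3 cis; N3 trans.
Each arrangement has an internal mirror plane or centre of symmetry, so none is chiral.

no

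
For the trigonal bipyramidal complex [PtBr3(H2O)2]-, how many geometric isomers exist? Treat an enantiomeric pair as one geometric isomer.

3

In a trigonal bipyramid the two axial positions differ from the three equatorial ones.
The distinct arrangements are (3 in all): H2O both equatorial; H2O one axial, one equatorial; H2O both axial.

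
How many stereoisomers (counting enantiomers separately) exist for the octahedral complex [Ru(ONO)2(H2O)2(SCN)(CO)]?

8

An octahedron has six vertices in three trans pairs; every non-trans pair is cis.
The distinct arrangements are (6 in all): ONO cis, H2O cis (3 arrangements, 2 chiral); ONO trans, H2O cis; ONO cis, H2O trans; ONO trans, H2O trans.
Of these, 2 lack any improper symmetry element and so occur as enantiomeric pairs, giving 6 + 2 = 8 stereoisomers in total.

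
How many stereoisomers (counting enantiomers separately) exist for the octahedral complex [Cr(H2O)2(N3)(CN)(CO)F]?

Exhaustive case analysis gives 9 geometric isomers.
Of these, 6 lack any improper symmetry element and so occur as enantiomeric pairs, giving 9 + 6 = 15 stereoisomers in total.

15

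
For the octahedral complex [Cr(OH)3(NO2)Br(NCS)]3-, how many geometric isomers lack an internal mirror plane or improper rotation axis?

1

An octahedron has six vertices in three trans pairs; every non-trans pair is cis.
The distinct arrangements are (4 in all): OH mer (3 arrangements); OH fac (chiral).
One of these lacks any improper symmetry element and so occurs as an enantiomeric pair, giving 4 + 1 = 5 stereoisomers in total.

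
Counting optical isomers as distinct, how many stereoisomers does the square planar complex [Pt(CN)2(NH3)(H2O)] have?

A square has two trans pairs of vertices; adjacent vertices are cis.
There are 2 geometric isomers: CN cis; CN trans.
Each arrangement has an internal mirror plane or centre of symmetry, so none is chiral.

2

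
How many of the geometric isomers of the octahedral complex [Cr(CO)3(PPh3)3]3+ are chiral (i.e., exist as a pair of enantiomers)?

0

The six octahedral sites form three mutually perpendicular trans pairs.
Systematic placement gives 2 geometric isomers: CO mer; CO fac.
Each arrangement has an internal mirror plane or centre of symmetry, so none is chiral.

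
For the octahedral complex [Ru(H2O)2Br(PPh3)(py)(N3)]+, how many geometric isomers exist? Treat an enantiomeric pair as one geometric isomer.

Systematic enumeration (placing each ligand type in turn and discarding arrangements equivalent by rotation or reflection) gives 9 geometric isomers.

9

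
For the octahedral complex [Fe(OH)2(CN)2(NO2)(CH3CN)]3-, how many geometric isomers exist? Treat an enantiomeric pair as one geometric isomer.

6

An octahedron has six vertices in three trans pairs; every non-trans pair is cis.
Systematic placement gives 6 geometric isomers: OH trans, CN cis; OH cis, CN cis (3 arrangements, 2 chiral); OH trans, CN trans; OH cis, CN trans.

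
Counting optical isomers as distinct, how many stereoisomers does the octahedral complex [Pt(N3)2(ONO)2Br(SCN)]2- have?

8

Systematic placement gives 6 geometric isomers: N3 cis, ONO cis (3 arrangements, 2 chiral); N3 cis, ONO trans; N3 trans, ONO cis; N3 trans, ONO trans.
Of these, 2 lack any improper symmetry element and so occur as enantiomeric pairs, giving 6 + 2 = 8 stereoisomers in total.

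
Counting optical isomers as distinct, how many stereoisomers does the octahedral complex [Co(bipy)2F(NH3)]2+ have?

3

The six octahedral sites form three mutually perpendicular trans pairs.
Each bipy is bidentate and must span two cis positions.
Working through the distinct placements yields 2 geometric isomers: F and NH3 mutually trans; F and NH3 mutually cis (chiral).
One of these lacks any improper symmetry element and so occurs as an enantiomeric pair, giving 2 + 1 = 3 stereoisomers in total.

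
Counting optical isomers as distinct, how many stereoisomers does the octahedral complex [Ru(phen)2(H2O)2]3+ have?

In an octahedral complex each vertex has one trans partner and four cis neighbours.
Each phen is bidentate and must span two cis positions.
There are 2 geometric isomers: H2O trans; H2O cis (chiral).
One of these lacks any improper symmetry element and so occurs as an enantiomeric pair, giving 2 + 1 = 3 stereoisomers in total.

3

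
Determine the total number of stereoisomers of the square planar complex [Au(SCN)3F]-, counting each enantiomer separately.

1

In a square planar complex each vertex has one trans partner and two cis neighbours.
Only one geometric arrangement is possible.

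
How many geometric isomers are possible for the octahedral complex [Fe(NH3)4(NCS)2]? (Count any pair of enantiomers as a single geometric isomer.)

2

Working through the distinct placements yields 2 geometric isomers: NCS trans; NCS cis.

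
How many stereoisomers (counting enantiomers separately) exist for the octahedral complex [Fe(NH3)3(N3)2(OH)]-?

3

An octahedron has six vertices in three trans pairs; every non-trans pair is cis.
The distinct arrangements are (3 in all): NH3 mer, N3 trans; NH3 fac, N3 cis; NH3 mer, N3 cis.
Each arrangement has an internal mirror plane or centre of symmetry, so none is chiral.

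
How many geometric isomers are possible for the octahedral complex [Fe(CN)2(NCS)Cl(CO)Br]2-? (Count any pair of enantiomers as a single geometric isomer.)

9

An octahedron has six vertices in three trans pairs; every non-trans pair is cis.
Systematic enumeration (placing each ligand type in turn and discarding arrangements equivalent by rotation or reflection) gives 9 geometric isomers.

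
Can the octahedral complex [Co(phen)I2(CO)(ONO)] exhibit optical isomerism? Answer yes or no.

Each phen is bidentate and must span two cis positions.
Working through the distinct placements yields 4 geometric isomers: I cis (3 arrangements, 2 chiral); I trans.
Of these, 2 lack any improper symmetry element and so occur as enantiomeric pairs, giving 4 + 2 = 6 stereoisomers in total.

yes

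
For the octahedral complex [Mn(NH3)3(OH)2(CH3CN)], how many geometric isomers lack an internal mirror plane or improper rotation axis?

0

The six octahedral sites form three mutually perpendicular trans pairs.
There are 3 geometric isomers: NH3 mer, OH trans; NH3 fac, OH cis; NH3 mer, OH cis.
Each arrangement has an internal mirror plane or centre of symmetry, so none is chiral.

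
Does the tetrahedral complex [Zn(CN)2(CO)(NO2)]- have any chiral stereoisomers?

In a tetrahedral complex all four positions are equivalent and every pair of ligands is adjacent — there is no cis/trans distinction.
Only one geometric arrangement is possible.

no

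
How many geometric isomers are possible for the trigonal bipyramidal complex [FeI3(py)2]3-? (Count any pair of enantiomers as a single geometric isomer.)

Working through the distinct placements yields 3 geometric isomers: py both equatorial; py one axial, one equatorial; py both axial.

3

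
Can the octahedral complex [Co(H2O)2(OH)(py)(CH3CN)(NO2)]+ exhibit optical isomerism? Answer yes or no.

yes

The six octahedral sites form three mutually perpendicular trans pairs.
Placing the ligands in turn and identifying arrangements related by rotation or reflection leaves 9 distinct geometric isomers.
Of these, 6 lack any improper symmetry element and so occur as enantiomeric pairs, giving 9 + 6 = 15 stereoisomers in total.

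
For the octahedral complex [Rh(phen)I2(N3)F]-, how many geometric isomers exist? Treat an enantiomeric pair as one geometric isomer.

Each phen is bidentate and must span two cis positions.
There are 4 geometric isomers: I cis (3 arrangements, 2 chiral); I trans.

4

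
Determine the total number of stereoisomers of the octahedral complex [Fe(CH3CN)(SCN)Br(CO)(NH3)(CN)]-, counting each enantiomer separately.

Placing the ligands in turn and identifying arrangements related by rotation or reflection leaves 15 distinct geometric isomers.
Of these, 15 lack any improper symmetry element and so occur as enantiomeric pairs, giving 15 + 15 = 30 stereoisomers in total.

30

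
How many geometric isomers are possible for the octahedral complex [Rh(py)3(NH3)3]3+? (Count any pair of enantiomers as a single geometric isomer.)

2

The six octahedral sites form three mutually perpendicular trans pairs.
The distinct arrangements are (2 in all): py mer; py fac.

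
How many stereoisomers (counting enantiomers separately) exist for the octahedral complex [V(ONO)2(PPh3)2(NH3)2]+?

The six octahedral sites form three mutually perpendicular trans pairs.
Working through the distinct placements yields 5 geometric isomers: ONO trans, PPh3 trans, NH3 trans; ONO cis, PPh3 cis, NH3 trans; ONO cis, PPh3 trans, NH3 cis; ONO cis, PPh3 cis, NH3 cis (chiral); ONO trans, PPh3 cis, NH3 cis.
One of these lacks any improper symmetry element and so occurs as an enantiomeric pair, giving 5 + 1 = 6 stereoisomers in total.

6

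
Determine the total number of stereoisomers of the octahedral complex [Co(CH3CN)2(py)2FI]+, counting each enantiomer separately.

8

An octahedron has six vertices in three trans pairs; every non-trans pair is cis.
The distinct arrangements are (6 in all): CH3CN trans, py trans; CH3CN trans, py cis; CH3CN cis, py trans; CH3CN cis, py cis (3 arrangements, 2 chiral).
Of these, 2 lack any improper symmetry element and so occur as enantiomeric pairs, giving 6 + 2 = 8 stereoisomers in total.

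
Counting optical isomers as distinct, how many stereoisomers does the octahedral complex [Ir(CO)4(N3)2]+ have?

2

An octahedron has six vertices in three trans pairs; every non-trans pair is cis.
Systematic placement gives 2 geometric isomers: N3 trans; N3 cis.
Each arrangement has an internal mirror plane or centre of symmetry, so none is chiral.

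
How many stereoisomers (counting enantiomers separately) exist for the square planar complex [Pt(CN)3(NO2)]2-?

A square has two trans pairs of vertices; adjacent vertices are cis.
Only one geometric arrangement is possible.

1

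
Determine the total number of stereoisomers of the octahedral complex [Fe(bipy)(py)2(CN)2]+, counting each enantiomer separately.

Each bipy is bidentate and must span two cis positions.
The distinct arrangements are (3 in all): py cis, CN trans; py trans, CN cis; py cis, CN cis (chiral).
One of these lacks any improper symmetry element and so occurs as an enantiomeric pair, giving 3 + 1 = 4 stereoisomers in total.

4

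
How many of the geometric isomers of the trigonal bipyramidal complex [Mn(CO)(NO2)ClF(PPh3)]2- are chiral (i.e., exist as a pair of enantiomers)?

10

Placing the ligands in turn and identifying arrangements related by rotation or reflection leaves 10 distinct geometric isomers.
Of these, 10 lack any improper symmetry element and so occur as enantiomeric pairs, giving 10 + 10 = 20 stereoisomers in total.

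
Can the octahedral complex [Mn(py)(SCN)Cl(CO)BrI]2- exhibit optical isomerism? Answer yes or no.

The six octahedral sites form three mutually perpendicular trans pairs.
Placing the ligands in turn and identifying arrangements related by rotation or reflection leaves 15 distinct geometric isomers.
Of these, 15 lack any improper symmetry element and so occur as enantiomeric pairs, giving 15 + 15 = 30 stereoisomers in total.

yes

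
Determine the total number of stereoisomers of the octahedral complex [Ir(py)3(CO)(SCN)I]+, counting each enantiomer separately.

Systematic placement gives 4 geometric isomers: py mer (3 arrangements); py fac (chiral).
One of these lacks any improper symmetry element and so occurs as an enantiomeric pair, giving 4 + 1 = 5 stereoisomers in total.

5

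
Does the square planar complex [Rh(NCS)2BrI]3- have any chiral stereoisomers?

no

In a square planar complex each vertex has one trans partner and two cis neighbours.
Working through the distinct placements yields 2 geometric isomers: NCS cis; NCS trans.
Each arrangement has an internal mirror plane or centre of symmetry, so none is chiral.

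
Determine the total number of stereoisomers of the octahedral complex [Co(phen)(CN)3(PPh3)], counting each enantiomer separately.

The six octahedral sites form three mutually perpendicular trans pairs.
Each phen is bidentate and must span two cis positions.
Working through the distinct placements yields 2 geometric isomers: CN mer; CN fac.
Each arrangement has an internal mirror plane or centre of symmetry, so none is chiral.

2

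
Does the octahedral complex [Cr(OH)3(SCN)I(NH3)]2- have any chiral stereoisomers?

yes

There are 4 geometric isomers: OH mer (3 arrangements); OH fac (chiral).
One of these lacks any improper symmetry element and so occurs as an enantiomeric pair, giving 4 + 1 = 5 stereoisomers in total.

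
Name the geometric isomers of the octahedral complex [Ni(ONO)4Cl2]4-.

The six octahedral sites form three mutually perpendicular trans pairs.
The distinct arrangements are (2 in all): Cl trans; Cl cis.

cis and trans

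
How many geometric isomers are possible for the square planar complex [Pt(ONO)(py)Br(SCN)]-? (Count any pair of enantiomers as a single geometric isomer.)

A square has two trans pairs of vertices; adjacent vertices are cis.
The distinct arrangements are (3 in all): (Br/SCN trans, ONO/py trans); (Br/py trans, ONO/SCN trans); (Br/ONO trans, SCN/py trans).

3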